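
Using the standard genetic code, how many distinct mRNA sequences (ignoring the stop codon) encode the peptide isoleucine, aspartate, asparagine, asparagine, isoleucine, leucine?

432

Ile: 3 codons.
Asp: 2 codons.
Asn: 2 codons.
Asn: 2 codons.
Ile: 3 codons.
Leu: 6 codons.
3 × 2 × 2 × 2 × 3 × 6 = 432.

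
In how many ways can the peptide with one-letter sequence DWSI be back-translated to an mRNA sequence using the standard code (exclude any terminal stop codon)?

36

Asp: 2 codons.
Trp: 1 codon.
Ser: 6 codons.
Ile: 3 codons.
2 × 1 × 6 × 3 = 36.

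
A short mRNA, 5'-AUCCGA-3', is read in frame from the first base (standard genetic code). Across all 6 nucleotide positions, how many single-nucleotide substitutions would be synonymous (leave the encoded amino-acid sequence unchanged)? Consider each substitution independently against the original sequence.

Codon 1 (AUC, Ile): 2 synonymous substitutions.
Codon 2 (CGA, Arg): 4 synonymous substitutions.
Total: 2 + 4 = 6.

6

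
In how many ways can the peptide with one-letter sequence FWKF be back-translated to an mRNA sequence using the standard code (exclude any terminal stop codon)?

8

Phe: 2 codons.
Trp: 1 codon.
Lys: 2 codons.
Phe: 2 codons.
2 × 1 × 2 × 2 = 8.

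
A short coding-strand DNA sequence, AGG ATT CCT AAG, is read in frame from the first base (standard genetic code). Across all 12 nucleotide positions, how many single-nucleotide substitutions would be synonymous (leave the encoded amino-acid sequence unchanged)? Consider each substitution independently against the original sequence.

8

Codon 1 (AGG, Arg): 2 synonymous substitutions.
Codon 2 (ATT, Ile): 2 synonymous substitutions.
Codon 3 (CCT, Pro): 3 synonymous substitutions.
Codon 4 (AAG, Lys): 1 synonymous substitution.
Total: 2 + 2 + 3 + 1 = 8.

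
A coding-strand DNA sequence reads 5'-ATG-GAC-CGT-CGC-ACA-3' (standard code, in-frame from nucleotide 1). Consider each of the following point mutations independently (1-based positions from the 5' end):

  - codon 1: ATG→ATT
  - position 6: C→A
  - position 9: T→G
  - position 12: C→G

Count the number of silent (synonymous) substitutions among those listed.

2

Codon 1: ATG (Met) → ATT (Ile) — missense.
Codon 2: GAC (Asp) → GAA (Glu) — missense.
Codon 3: CGT (Arg) → CGG (Arg) — synonymous.
Codon 4: CGC (Arg) → CGG (Arg) — synonymous.
Synonymous: 2 of 4.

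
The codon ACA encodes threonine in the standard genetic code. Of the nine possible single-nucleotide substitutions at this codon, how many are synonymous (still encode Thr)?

Position 1: none → 0 synonymous.
Position 2: none → 0 synonymous.
Position 3: ACT, ACC, ACG → 3 synonymous.
Total: 0 + 0 + 3 = 3.

3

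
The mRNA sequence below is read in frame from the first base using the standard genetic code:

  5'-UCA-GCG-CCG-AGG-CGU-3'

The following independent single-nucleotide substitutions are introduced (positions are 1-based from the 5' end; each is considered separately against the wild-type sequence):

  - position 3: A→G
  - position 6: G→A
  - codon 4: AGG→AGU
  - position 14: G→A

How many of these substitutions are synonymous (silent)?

2

Codon 1: UCA (Ser) → UCG (Ser) — synonymous.
Codon 2: GCG (Ala) → GCA (Ala) — synonymous.
Codon 4: AGG (Arg) → AGU (Ser) — missense.
Codon 5: CGU (Arg) → CAU (His) — missense.
Synonymous: 2 of 4.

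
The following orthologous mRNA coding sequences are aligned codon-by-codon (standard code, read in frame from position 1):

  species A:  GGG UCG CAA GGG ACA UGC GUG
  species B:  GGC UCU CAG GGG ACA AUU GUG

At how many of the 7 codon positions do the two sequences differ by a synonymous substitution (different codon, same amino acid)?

3

Codon 1: GGG Gly / GGC Gly — synonymous.
Codon 2: UCG Ser / UCU Ser — synonymous.
Codon 3: CAA Gln / CAG Gln — synonymous.
Codon 4: GGG Gly / GGG Gly — identical.
Codon 5: ACA Thr / ACA Thr — identical.
Codon 6: UGC Cys / AUU Ile — nonsynonymous.
Codon 7: GUG Val / GUG Val — identical.
Synonymous differences: 3.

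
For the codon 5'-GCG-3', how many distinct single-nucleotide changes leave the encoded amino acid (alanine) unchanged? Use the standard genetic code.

3

Position 1: none → 0 synonymous.
Position 2: none → 0 synonymous.
Position 3: GCT, GCC, GCA → 3 synonymous.
Total: 0 + 0 + 3 = 3.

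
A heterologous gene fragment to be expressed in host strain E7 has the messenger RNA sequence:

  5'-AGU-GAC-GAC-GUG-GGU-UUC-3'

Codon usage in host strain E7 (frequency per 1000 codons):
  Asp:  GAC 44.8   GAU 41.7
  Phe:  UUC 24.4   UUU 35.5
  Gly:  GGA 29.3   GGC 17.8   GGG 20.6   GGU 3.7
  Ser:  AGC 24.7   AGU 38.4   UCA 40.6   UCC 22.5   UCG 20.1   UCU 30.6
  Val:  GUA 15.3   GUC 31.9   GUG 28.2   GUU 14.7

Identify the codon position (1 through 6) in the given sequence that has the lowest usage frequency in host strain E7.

Codon 1 AGU (Ser): 38.4 per 1000.
Codon 2 GAC (Asp): 44.8 per 1000.
Codon 3 GAC (Asp): 44.8 per 1000.
Codon 4 GUG (Val): 28.2 per 1000.
Codon 5 GGU (Gly): 3.7 per 1000.
Codon 6 UUC (Phe): 24.4 per 1000.
Lowest frequency is 3.7 at codon 5.

5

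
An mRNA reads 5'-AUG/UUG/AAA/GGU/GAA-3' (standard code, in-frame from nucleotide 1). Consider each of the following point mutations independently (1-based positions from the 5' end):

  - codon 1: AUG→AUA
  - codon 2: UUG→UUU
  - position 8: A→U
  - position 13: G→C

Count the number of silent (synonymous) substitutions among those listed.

Codon 1: AUG (Met) → AUA (Ile) — missense.
Codon 2: UUG (Leu) → UUU (Phe) — missense.
Codon 3: AAA (Lys) → AUA (Ile) — missense.
Codon 5: GAA (Glu) → CAA (Gln) — missense.
Synonymous: 0 of 4.

0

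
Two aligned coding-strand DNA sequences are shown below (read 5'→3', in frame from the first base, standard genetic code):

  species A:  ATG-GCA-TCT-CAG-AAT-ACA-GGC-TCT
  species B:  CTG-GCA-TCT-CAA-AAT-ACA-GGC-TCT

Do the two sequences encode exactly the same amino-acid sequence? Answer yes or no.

no

Codon 1: ATG Met / CTG Leu — nonsynonymous.
Codon 2: GCA Ala / GCA Ala — identical.
Codon 3: TCT Ser / TCT Ser — identical.
Codon 4: CAG Gln / CAA Gln — synonymous.
Codon 5: AAT Asn / AAT Asn — identical.
Codon 6: ACA Thr / ACA Thr — identical.
Codon 7: GGC Gly / GGC Gly — identical.
Codon 8: TCT Ser / TCT Ser — identical.
Nonsynonymous differences: 1 → different protein.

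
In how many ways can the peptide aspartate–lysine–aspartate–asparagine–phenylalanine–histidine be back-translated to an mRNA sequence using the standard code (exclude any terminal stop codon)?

64

Asp: 2 codons.
Lys: 2 codons.
Asp: 2 codons.
Asn: 2 codons.
Phe: 2 codons.
His: 2 codons.
2 × 2 × 2 × 2 × 2 × 2 = 64.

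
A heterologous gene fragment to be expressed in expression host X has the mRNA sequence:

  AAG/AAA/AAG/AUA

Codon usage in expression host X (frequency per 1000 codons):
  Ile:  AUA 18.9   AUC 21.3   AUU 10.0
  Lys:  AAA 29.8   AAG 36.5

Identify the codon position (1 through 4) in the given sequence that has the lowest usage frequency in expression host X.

Codon 1 AAG (Lys): 36.5 per 1000.
Codon 2 AAA (Lys): 29.8 per 1000.
Codon 3 AAG (Lys): 36.5 per 1000.
Codon 4 AUA (Ile): 18.9 per 1000.
Lowest frequency is 18.9 at codon 4.

4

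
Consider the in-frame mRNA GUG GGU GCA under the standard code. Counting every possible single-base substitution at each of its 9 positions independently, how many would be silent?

Codon 1 (GUG, Val): 3 synonymous substitutions.
Codon 2 (GGU, Gly): 3 synonymous substitutions.
Codon 3 (GCA, Ala): 3 synonymous substitutions.
Total: 3 + 3 + 3 = 9.

9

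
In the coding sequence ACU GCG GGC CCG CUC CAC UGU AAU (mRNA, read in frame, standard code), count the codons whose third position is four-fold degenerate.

5

Codon 1 ACU (Thr): third position 4-fold.
Codon 2 GCG (Ala): third position 4-fold.
Codon 3 GGC (Gly): third position 4-fold.
Codon 4 CCG (Pro): third position 4-fold.
Codon 5 CUC (Leu): third position 4-fold.
Codon 6 CAC (His): third position 2-fold.
Codon 7 UGU (Cys): third position 2-fold.
Codon 8 AAU (Asn): third position 2-fold.
Four-fold degenerate third positions: 5.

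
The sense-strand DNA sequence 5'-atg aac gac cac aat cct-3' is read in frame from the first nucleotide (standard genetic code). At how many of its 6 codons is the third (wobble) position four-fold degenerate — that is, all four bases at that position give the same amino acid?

1

Codon 1 ATG (Met): third position 1-fold.
Codon 2 AAC (Asn): third position 2-fold.
Codon 3 GAC (Asp): third position 2-fold.
Codon 4 CAC (His): third position 2-fold.
Codon 5 AAT (Asn): third position 2-fold.
Codon 6 CCT (Pro): third position 4-fold.
Four-fold degenerate third positions: 1.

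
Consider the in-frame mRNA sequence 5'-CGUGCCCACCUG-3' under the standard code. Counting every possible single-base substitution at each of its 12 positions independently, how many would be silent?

Codon 1 (CGU, Arg): 3 synonymous substitutions.
Codon 2 (GCC, Ala): 3 synonymous substitutions.
Codon 3 (CAC, His): 1 synonymous substitution.
Codon 4 (CUG, Leu): 4 synonymous substitutions.
Total: 3 + 3 + 1 + 4 = 11.

11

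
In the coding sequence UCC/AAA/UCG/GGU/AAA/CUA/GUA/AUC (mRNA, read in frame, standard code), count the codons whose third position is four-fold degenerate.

Codon 1 UCC (Ser): third position 4-fold.
Codon 2 AAA (Lys): third position 2-fold.
Codon 3 UCG (Ser): third position 4-fold.
Codon 4 GGU (Gly): third position 4-fold.
Codon 5 AAA (Lys): third position 2-fold.
Codon 6 CUA (Leu): third position 4-fold.
Codon 7 GUA (Val): third position 4-fold.
Codon 8 AUC (Ile): third position 3-fold.
Four-fold degenerate third positions: 5.

5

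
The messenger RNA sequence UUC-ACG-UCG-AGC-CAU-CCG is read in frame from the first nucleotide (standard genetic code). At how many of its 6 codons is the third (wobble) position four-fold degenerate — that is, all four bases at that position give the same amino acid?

Codon 1 UUC (Phe): third position 2-fold.
Codon 2 ACG (Thr): third position 4-fold.
Codon 3 UCG (Ser): third position 4-fold.
Codon 4 AGC (Ser): third position 2-fold.
Codon 5 CAU (His): third position 2-fold.
Codon 6 CCG (Pro): third position 4-fold.
Four-fold degenerate third positions: 3.

3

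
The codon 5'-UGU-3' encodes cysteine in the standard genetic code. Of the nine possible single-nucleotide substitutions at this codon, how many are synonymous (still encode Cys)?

Position 1: none → 0 synonymous.
Position 2: none → 0 synonymous.
Position 3: UGC → 1 synonymous.
Total: 0 + 0 + 1 = 1.

1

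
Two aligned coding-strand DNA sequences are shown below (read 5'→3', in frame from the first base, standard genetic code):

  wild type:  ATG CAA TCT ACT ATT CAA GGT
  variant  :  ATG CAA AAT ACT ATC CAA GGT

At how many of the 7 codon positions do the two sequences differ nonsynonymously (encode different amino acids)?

1

Codon 1: ATG Met / ATG Met — identical.
Codon 2: CAA Gln / CAA Gln — identical.
Codon 3: TCT Ser / AAT Asn — nonsynonymous.
Codon 4: ACT Thr / ACT Thr — identical.
Codon 5: ATT Ile / ATC Ile — synonymous.
Codon 6: CAA Gln / CAA Gln — identical.
Codon 7: GGT Gly / GGT Gly — identical.
Nonsynonymous differences: 1.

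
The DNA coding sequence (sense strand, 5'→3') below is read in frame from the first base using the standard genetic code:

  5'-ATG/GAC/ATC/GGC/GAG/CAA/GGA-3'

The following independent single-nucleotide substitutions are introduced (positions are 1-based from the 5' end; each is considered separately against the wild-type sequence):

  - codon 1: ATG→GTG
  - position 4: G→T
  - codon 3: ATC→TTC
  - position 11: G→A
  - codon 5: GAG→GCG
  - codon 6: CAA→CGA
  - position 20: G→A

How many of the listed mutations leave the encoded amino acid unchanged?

Codon 1: ATG (Met) → GTG (Val) — missense.
Codon 2: GAC (Asp) → TAC (Tyr) — missense.
Codon 3: ATC (Ile) → TTC (Phe) — missense.
Codon 4: GGC (Gly) → GAC (Asp) — missense.
Codon 5: GAG (Glu) → GCG (Ala) — missense.
Codon 6: CAA (Gln) → CGA (Arg) — missense.
Codon 7: GGA (Gly) → GAA (Glu) — missense.
Synonymous: 0 of 7.

0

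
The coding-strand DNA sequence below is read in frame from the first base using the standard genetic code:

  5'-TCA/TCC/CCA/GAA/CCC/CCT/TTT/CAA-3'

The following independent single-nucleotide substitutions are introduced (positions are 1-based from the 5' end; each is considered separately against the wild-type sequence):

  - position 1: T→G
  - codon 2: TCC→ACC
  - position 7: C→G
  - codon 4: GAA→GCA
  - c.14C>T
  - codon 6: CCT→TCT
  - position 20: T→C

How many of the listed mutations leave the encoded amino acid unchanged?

Codon 1: TCA (Ser) → GCA (Ala) — missense.
Codon 2: TCC (Ser) → ACC (Thr) — missense.
Codon 3: CCA (Pro) → GCA (Ala) — missense.
Codon 4: GAA (Glu) → GCA (Ala) — missense.
Codon 5: CCC (Pro) → CTC (Leu) — missense.
Codon 6: CCT (Pro) → TCT (Ser) — missense.
Codon 7: TTT (Phe) → TCT (Ser) — missense.
Synonymous: 0 of 7.

0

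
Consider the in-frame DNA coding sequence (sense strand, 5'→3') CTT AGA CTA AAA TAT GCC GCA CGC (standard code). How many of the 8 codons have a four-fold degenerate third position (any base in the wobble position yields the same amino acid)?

Codon 1 CTT (Leu): third position 4-fold.
Codon 2 AGA (Arg): third position 2-fold.
Codon 3 CTA (Leu): third position 4-fold.
Codon 4 AAA (Lys): third position 2-fold.
Codon 5 TAT (Tyr): third position 2-fold.
Codon 6 GCC (Ala): third position 4-fold.
Codon 7 GCA (Ala): third position 4-fold.
Codon 8 CGC (Arg): third position 4-fold.
Four-fold degenerate third positions: 5.

5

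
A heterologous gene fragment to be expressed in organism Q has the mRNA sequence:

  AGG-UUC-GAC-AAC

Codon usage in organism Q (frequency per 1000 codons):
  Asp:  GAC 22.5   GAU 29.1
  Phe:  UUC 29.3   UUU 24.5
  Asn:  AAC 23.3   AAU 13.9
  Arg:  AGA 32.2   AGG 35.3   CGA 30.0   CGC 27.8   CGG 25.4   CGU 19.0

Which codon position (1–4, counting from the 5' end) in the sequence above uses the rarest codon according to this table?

Codon 1 AGG (Arg): 35.3 per 1000.
Codon 2 UUC (Phe): 29.3 per 1000.
Codon 3 GAC (Asp): 22.5 per 1000.
Codon 4 AAC (Asn): 23.3 per 1000.
Lowest frequency is 22.5 at codon 3.

3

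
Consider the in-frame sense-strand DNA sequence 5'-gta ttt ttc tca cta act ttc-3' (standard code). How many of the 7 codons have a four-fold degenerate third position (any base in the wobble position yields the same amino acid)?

Codon 1 GTA (Val): third position 4-fold.
Codon 2 TTT (Phe): third position 2-fold.
Codon 3 TTC (Phe): third position 2-fold.
Codon 4 TCA (Ser): third position 4-fold.
Codon 5 CTA (Leu): third position 4-fold.
Codon 6 ACT (Thr): third position 4-fold.
Codon 7 TTC (Phe): third position 2-fold.
Four-fold degenerate third positions: 4.

4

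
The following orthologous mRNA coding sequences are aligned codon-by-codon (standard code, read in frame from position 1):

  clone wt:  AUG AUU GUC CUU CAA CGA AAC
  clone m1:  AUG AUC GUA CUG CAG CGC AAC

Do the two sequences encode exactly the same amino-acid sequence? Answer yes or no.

Codon 1: AUG Met / AUG Met — identical.
Codon 2: AUU Ile / AUC Ile — synonymous.
Codon 3: GUC Val / GUA Val — synonymous.
Codon 4: CUU Leu / CUG Leu — synonymous.
Codon 5: CAA Gln / CAG Gln — synonymous.
Codon 6: CGA Arg / CGC Arg — synonymous.
Codon 7: AAC Asn / AAC Asn — identical.
Nonsynonymous differences: 0 → same protein.

yes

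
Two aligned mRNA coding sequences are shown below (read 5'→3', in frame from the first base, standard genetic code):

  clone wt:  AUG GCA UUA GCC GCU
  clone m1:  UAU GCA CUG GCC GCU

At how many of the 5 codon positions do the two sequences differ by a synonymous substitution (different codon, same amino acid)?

1

Codon 1: AUG Met / UAU Tyr — nonsynonymous.
Codon 2: GCA Ala / GCA Ala — identical.
Codon 3: UUA Leu / CUG Leu — synonymous.
Codon 4: GCC Ala / GCC Ala — identical.
Codon 5: GCU Ala / GCU Ala — identical.
Synonymous differences: 1.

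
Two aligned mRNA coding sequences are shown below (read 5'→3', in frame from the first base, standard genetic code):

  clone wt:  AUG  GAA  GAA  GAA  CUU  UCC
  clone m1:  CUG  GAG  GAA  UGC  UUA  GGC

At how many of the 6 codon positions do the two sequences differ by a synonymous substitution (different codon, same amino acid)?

2

Codon 1: AUG Met / CUG Leu — nonsynonymous.
Codon 2: GAA Glu / GAG Glu — synonymous.
Codon 3: GAA Glu / GAA Glu — identical.
Codon 4: GAA Glu / UGC Cys — nonsynonymous.
Codon 5: CUU Leu / UUA Leu — synonymous.
Codon 6: UCC Ser / GGC Gly — nonsynonymous.
Synonymous differences: 2.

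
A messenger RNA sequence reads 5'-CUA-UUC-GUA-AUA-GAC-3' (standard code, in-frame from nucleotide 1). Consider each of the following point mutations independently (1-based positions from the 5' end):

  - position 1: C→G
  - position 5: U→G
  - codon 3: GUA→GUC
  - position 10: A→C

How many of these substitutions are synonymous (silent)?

Codon 1: CUA (Leu) → GUA (Val) — missense.
Codon 2: UUC (Phe) → UGC (Cys) — missense.
Codon 3: GUA (Val) → GUC (Val) — synonymous.
Codon 4: AUA (Ile) → CUA (Leu) — missense.
Synonymous: 1 of 4.

1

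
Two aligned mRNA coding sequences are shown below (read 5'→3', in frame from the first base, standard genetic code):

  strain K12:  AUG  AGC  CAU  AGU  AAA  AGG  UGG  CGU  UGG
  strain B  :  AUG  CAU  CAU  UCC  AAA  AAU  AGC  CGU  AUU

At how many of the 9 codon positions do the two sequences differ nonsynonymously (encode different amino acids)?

4

Codon 1: AUG Met / AUG Met — identical.
Codon 2: AGC Ser / CAU His — nonsynonymous.
Codon 3: CAU His / CAU His — identical.
Codon 4: AGU Ser / UCC Ser — synonymous.
Codon 5: AAA Lys / AAA Lys — identical.
Codon 6: AGG Arg / AAU Asn — nonsynonymous.
Codon 7: UGG Trp / AGC Ser — nonsynonymous.
Codon 8: CGU Arg / CGU Arg — identical.
Codon 9: UGG Trp / AUU Ile — nonsynonymous.
Nonsynonymous differences: 4.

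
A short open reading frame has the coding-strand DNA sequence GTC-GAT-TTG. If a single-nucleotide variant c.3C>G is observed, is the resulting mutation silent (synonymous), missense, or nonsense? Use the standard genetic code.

Position 3 falls in codon 1: GTC → Val.
After the substitution the codon is GTG → Val.
Both encode Val, so the change is synonymous.

silent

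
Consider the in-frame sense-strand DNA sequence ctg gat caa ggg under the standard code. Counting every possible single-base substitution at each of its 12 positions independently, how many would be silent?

9

Codon 1 (CTG, Leu): 4 synonymous substitutions.
Codon 2 (GAT, Asp): 1 synonymous substitution.
Codon 3 (CAA, Gln): 1 synonymous substitution.
Codon 4 (GGG, Gly): 3 synonymous substitutions.
Total: 4 + 1 + 1 + 3 = 9.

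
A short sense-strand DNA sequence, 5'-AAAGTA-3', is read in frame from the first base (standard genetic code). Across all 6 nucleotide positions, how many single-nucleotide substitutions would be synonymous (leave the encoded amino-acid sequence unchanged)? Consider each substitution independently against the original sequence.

4

Codon 1 (AAA, Lys): 1 synonymous substitution.
Codon 2 (GTA, Val): 3 synonymous substitutions.
Total: 1 + 3 = 4.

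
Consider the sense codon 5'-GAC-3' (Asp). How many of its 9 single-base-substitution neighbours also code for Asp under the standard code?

1

Position 1: none → 0 synonymous.
Position 2: none → 0 synonymous.
Position 3: GAT → 1 synonymous.
Total: 0 + 0 + 1 = 1.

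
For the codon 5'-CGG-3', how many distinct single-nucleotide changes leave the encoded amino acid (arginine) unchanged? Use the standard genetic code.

4

Position 1: AGG → 1 synonymous.
Position 2: none → 0 synonymous.
Position 3: CGU, CGC, CGA → 3 synonymous.
Total: 1 + 0 + 3 = 4.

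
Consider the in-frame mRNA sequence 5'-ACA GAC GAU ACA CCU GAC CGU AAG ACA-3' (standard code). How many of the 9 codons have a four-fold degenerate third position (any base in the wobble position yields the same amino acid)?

Codon 1 ACA (Thr): third position 4-fold.
Codon 2 GAC (Asp): third position 2-fold.
Codon 3 GAU (Asp): third position 2-fold.
Codon 4 ACA (Thr): third position 4-fold.
Codon 5 CCU (Pro): third position 4-fold.
Codon 6 GAC (Asp): third position 2-fold.
Codon 7 CGU (Arg): third position 4-fold.
Codon 8 AAG (Lys): third position 2-fold.
Codon 9 ACA (Thr): third position 4-fold.
Four-fold degenerate third positions: 5.

5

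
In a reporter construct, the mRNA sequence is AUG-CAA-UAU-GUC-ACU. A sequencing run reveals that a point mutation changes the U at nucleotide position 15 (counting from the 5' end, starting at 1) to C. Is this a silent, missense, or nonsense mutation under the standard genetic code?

Position 15 falls in codon 5: ACU → Thr.
After the substitution the codon is ACC → Thr.
Both encode Thr, so the change is synonymous.

silent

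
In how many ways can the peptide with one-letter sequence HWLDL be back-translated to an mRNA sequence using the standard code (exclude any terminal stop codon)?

144

His: 2 codons.
Trp: 1 codon.
Leu: 6 codons.
Asp: 2 codons.
Leu: 6 codons.
2 × 1 × 6 × 2 × 6 = 144.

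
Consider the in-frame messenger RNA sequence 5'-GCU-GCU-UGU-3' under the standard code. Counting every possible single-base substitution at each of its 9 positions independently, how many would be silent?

Codon 1 (GCU, Ala): 3 synonymous substitutions.
Codon 2 (GCU, Ala): 3 synonymous substitutions.
Codon 3 (UGU, Cys): 1 synonymous substitution.
Total: 3 + 3 + 1 = 7.

7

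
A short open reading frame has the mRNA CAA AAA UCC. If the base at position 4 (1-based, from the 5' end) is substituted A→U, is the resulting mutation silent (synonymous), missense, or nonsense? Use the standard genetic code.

nonsense

Position 4 falls in codon 2: AAA → Lys.
After the substitution the codon is UAA → Stop.
The new codon is a stop codon, so this is a nonsense mutation.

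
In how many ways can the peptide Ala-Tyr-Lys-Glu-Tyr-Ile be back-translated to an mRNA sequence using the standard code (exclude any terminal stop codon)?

Ala: 4 codons.
Tyr: 2 codons.
Lys: 2 codons.
Glu: 2 codons.
Tyr: 2 codons.
Ile: 3 codons.
4 × 2 × 2 × 2 × 2 × 3 = 192.

192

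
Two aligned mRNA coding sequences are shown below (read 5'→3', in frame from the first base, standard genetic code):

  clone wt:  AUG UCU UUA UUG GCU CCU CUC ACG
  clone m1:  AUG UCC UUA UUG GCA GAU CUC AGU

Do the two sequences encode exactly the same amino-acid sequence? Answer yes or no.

Codon 1: AUG Met / AUG Met — identical.
Codon 2: UCU Ser / UCC Ser — synonymous.
Codon 3: UUA Leu / UUA Leu — identical.
Codon 4: UUG Leu / UUG Leu — identical.
Codon 5: GCU Ala / GCA Ala — synonymous.
Codon 6: CCU Pro / GAU Asp — nonsynonymous.
Codon 7: CUC Leu / CUC Leu — identical.
Codon 8: ACG Thr / AGU Ser — nonsynonymous.
Nonsynonymous differences: 2 → different protein.

no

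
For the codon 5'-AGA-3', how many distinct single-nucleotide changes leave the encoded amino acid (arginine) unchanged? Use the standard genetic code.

Position 1: CGA → 1 synonymous.
Position 2: none → 0 synonymous.
Position 3: AGG → 1 synonymous.
Total: 1 + 0 + 1 = 2.

2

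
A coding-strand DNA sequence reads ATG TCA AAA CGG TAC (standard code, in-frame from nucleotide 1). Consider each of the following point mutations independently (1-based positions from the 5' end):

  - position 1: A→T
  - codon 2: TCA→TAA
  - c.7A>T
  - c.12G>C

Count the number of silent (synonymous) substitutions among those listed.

1

Codon 1: ATG (Met) → TTG (Leu) — missense.
Codon 2: TCA (Ser) → TAA (Stop) — nonsense.
Codon 3: AAA (Lys) → TAA (Stop) — nonsense.
Codon 4: CGG (Arg) → CGC (Arg) — synonymous.
Synonymous: 1 of 4.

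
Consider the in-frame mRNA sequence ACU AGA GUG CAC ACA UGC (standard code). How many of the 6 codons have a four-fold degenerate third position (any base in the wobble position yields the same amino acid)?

3

Codon 1 ACU (Thr): third position 4-fold.
Codon 2 AGA (Arg): third position 2-fold.
Codon 3 GUG (Val): third position 4-fold.
Codon 4 CAC (His): third position 2-fold.
Codon 5 ACA (Thr): third position 4-fold.
Codon 6 UGC (Cys): third position 2-fold.
Four-fold degenerate third positions: 3.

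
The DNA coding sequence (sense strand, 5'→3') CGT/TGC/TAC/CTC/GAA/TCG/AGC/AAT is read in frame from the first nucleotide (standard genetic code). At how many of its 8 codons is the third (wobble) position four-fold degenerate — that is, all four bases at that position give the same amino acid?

Codon 1 CGT (Arg): third position 4-fold.
Codon 2 TGC (Cys): third position 2-fold.
Codon 3 TAC (Tyr): third position 2-fold.
Codon 4 CTC (Leu): third position 4-fold.
Codon 5 GAA (Glu): third position 2-fold.
Codon 6 TCG (Ser): third position 4-fold.
Codon 7 AGC (Ser): third position 2-fold.
Codon 8 AAT (Asn): third position 2-fold.
Four-fold degenerate third positions: 3.

3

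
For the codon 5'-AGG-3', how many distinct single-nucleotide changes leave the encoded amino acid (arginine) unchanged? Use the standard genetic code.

Position 1: CGG → 1 synonymous.
Position 2: none → 0 synonymous.
Position 3: AGA → 1 synonymous.
Total: 1 + 0 + 1 = 2.

2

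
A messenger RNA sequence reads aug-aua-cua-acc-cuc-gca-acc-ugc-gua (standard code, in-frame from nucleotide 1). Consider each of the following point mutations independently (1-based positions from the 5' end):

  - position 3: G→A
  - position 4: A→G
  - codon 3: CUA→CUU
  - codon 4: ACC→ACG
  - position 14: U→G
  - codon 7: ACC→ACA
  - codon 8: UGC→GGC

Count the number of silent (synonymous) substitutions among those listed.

Codon 1: AUG (Met) → AUA (Ile) — missense.
Codon 2: AUA (Ile) → GUA (Val) — missense.
Codon 3: CUA (Leu) → CUU (Leu) — synonymous.
Codon 4: ACC (Thr) → ACG (Thr) — synonymous.
Codon 5: CUC (Leu) → CGC (Arg) — missense.
Codon 7: ACC (Thr) → ACA (Thr) — synonymous.
Codon 8: UGC (Cys) → GGC (Gly) — missense.
Synonymous: 3 of 7.

3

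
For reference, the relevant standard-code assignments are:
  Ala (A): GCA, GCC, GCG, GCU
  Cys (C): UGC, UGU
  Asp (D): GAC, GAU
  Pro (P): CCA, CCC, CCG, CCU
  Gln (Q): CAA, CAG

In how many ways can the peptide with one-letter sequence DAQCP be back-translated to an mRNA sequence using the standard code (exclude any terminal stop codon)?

128

Asp: 2 codons.
Ala: 4 codons.
Gln: 2 codons.
Cys: 2 codons.
Pro: 4 codons.
2 × 4 × 2 × 2 × 4 = 128.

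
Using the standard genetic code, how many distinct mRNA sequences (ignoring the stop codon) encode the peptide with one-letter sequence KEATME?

128

Lys: 2 codons.
Glu: 2 codons.
Ala: 4 codons.
Thr: 4 codons.
Met: 1 codon.
Glu: 2 codons.
2 × 2 × 4 × 4 × 1 × 2 = 128.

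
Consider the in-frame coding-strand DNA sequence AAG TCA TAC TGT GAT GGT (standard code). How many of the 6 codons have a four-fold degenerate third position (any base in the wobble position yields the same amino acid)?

Codon 1 AAG (Lys): third position 2-fold.
Codon 2 TCA (Ser): third position 4-fold.
Codon 3 TAC (Tyr): third position 2-fold.
Codon 4 TGT (Cys): third position 2-fold.
Codon 5 GAT (Asp): third position 2-fold.
Codon 6 GGT (Gly): third position 4-fold.
Four-fold degenerate third positions: 2.

2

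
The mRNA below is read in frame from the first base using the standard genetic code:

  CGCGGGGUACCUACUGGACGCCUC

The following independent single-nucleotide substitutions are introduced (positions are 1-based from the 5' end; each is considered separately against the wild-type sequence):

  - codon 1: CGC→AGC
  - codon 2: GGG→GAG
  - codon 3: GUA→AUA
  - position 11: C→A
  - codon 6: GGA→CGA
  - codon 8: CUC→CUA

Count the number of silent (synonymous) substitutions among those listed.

Codon 1: CGC (Arg) → AGC (Ser) — missense.
Codon 2: GGG (Gly) → GAG (Glu) — missense.
Codon 3: GUA (Val) → AUA (Ile) — missense.
Codon 4: CCU (Pro) → CAU (His) — missense.
Codon 6: GGA (Gly) → CGA (Arg) — missense.
Codon 8: CUC (Leu) → CUA (Leu) — synonymous.
Synonymous: 1 of 6.

1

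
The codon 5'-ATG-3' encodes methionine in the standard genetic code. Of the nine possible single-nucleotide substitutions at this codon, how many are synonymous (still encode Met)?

Position 1: none → 0 synonymous.
Position 2: none → 0 synonymous.
Position 3: none → 0 synonymous.
Total: 0 + 0 + 0 = 0.

0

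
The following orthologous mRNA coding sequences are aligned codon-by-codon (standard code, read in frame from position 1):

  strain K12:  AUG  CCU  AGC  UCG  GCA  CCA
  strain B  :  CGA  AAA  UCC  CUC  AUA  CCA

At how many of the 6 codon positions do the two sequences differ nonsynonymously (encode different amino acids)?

Codon 1: AUG Met / CGA Arg — nonsynonymous.
Codon 2: CCU Pro / AAA Lys — nonsynonymous.
Codon 3: AGC Ser / UCC Ser — synonymous.
Codon 4: UCG Ser / CUC Leu — nonsynonymous.
Codon 5: GCA Ala / AUA Ile — nonsynonymous.
Codon 6: CCA Pro / CCA Pro — identical.
Nonsynonymous differences: 4.

4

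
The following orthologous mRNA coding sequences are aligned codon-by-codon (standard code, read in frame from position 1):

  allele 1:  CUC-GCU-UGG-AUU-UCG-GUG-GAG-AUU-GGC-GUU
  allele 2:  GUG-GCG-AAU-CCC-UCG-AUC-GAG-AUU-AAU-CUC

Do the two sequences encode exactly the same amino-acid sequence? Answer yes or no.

no

Codon 1: CUC Leu / GUG Val — nonsynonymous.
Codon 2: GCU Ala / GCG Ala — synonymous.
Codon 3: UGG Trp / AAU Asn — nonsynonymous.
Codon 4: AUU Ile / CCC Pro — nonsynonymous.
Codon 5: UCG Ser / UCG Ser — identical.
Codon 6: GUG Val / AUC Ile — nonsynonymous.
Codon 7: GAG Glu / GAG Glu — identical.
Codon 8: AUU Ile / AUU Ile — identical.
Codon 9: GGC Gly / AAU Asn — nonsynonymous.
Codon 10: GUU Val / CUC Leu — nonsynonymous.
Nonsynonymous differences: 6 → different protein.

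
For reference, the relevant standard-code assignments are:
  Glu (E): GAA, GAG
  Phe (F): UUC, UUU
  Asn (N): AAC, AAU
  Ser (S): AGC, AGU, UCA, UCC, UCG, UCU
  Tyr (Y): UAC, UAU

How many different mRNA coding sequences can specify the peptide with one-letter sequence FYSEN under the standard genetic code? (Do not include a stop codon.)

Phe: 2 codons.
Tyr: 2 codons.
Ser: 6 codons.
Glu: 2 codons.
Asn: 2 codons.
2 × 2 × 6 × 2 × 2 = 96.

96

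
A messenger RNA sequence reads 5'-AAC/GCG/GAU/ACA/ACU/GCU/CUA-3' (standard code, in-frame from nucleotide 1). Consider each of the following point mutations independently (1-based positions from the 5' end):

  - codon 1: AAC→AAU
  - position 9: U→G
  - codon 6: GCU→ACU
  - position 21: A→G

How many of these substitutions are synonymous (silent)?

2

Codon 1: AAC (Asn) → AAU (Asn) — synonymous.
Codon 3: GAU (Asp) → GAG (Glu) — missense.
Codon 6: GCU (Ala) → ACU (Thr) — missense.
Codon 7: CUA (Leu) → CUG (Leu) — synonymous.
Synonymous: 2 of 4.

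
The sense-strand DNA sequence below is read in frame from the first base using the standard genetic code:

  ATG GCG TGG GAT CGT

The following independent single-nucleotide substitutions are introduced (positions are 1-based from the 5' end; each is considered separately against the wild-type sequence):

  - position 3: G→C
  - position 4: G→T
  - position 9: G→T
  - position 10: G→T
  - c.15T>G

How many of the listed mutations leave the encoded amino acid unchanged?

Codon 1: ATG (Met) → ATC (Ile) — missense.
Codon 2: GCG (Ala) → TCG (Ser) — missense.
Codon 3: TGG (Trp) → TGT (Cys) — missense.
Codon 4: GAT (Asp) → TAT (Tyr) — missense.
Codon 5: CGT (Arg) → CGG (Arg) — synonymous.
Synonymous: 1 of 5.

1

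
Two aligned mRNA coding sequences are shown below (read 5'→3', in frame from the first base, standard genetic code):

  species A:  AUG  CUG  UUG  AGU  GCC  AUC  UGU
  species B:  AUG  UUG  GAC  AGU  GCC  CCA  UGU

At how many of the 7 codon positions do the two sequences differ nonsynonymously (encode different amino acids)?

Codon 1: AUG Met / AUG Met — identical.
Codon 2: CUG Leu / UUG Leu — synonymous.
Codon 3: UUG Leu / GAC Asp — nonsynonymous.
Codon 4: AGU Ser / AGU Ser — identical.
Codon 5: GCC Ala / GCC Ala — identical.
Codon 6: AUC Ile / CCA Pro — nonsynonymous.
Codon 7: UGU Cys / UGU Cys — identical.
Nonsynonymous differences: 2.

2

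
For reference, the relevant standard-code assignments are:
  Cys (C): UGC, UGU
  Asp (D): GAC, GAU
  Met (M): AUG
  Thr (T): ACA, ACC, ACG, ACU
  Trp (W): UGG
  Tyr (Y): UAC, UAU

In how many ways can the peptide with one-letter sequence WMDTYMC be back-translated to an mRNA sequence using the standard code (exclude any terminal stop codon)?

Trp: 1 codon.
Met: 1 codon.
Asp: 2 codons.
Thr: 4 codons.
Tyr: 2 codons.
Met: 1 codon.
Cys: 2 codons.
1 × 1 × 2 × 4 × 2 × 1 × 2 = 32.

32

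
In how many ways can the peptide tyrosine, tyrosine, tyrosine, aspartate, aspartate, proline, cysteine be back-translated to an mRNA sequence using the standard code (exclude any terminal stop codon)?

Tyr: 2 codons.
Tyr: 2 codons.
Tyr: 2 codons.
Asp: 2 codons.
Asp: 2 codons.
Pro: 4 codons.
Cys: 2 codons.
2 × 2 × 2 × 2 × 2 × 4 × 2 = 256.

256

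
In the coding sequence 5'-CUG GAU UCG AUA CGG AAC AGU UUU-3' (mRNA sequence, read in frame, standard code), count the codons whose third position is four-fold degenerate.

Codon 1 CUG (Leu): third position 4-fold.
Codon 2 GAU (Asp): third position 2-fold.
Codon 3 UCG (Ser): third position 4-fold.
Codon 4 AUA (Ile): third position 3-fold.
Codon 5 CGG (Arg): third position 4-fold.
Codon 6 AAC (Asn): third position 2-fold.
Codon 7 AGU (Ser): third position 2-fold.
Codon 8 UUU (Phe): third position 2-fold.
Four-fold degenerate third positions: 3.

3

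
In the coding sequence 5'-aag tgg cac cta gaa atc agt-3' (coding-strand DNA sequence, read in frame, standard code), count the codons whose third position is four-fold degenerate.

1

Codon 1 AAG (Lys): third position 2-fold.
Codon 2 TGG (Trp): third position 1-fold.
Codon 3 CAC (His): third position 2-fold.
Codon 4 CTA (Leu): third position 4-fold.
Codon 5 GAA (Glu): third position 2-fold.
Codon 6 ATC (Ile): third position 3-fold.
Codon 7 AGT (Ser): third position 2-fold.
Four-fold degenerate third positions: 1.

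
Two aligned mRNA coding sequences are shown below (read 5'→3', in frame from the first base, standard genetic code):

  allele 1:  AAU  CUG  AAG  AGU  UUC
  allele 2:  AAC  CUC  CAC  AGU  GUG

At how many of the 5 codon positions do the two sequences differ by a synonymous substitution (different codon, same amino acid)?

Codon 1: AAU Asn / AAC Asn — synonymous.
Codon 2: CUG Leu / CUC Leu — synonymous.
Codon 3: AAG Lys / CAC His — nonsynonymous.
Codon 4: AGU Ser / AGU Ser — identical.
Codon 5: UUC Phe / GUG Val — nonsynonymous.
Synonymous differences: 2.

2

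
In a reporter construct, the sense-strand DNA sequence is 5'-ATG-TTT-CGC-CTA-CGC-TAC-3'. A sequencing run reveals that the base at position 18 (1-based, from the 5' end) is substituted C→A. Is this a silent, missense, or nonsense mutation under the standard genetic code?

Position 18 falls in codon 6: TAC → Tyr.
After the substitution the codon is TAA → Stop.
The new codon is a stop codon, so this is a nonsense mutation.

nonsense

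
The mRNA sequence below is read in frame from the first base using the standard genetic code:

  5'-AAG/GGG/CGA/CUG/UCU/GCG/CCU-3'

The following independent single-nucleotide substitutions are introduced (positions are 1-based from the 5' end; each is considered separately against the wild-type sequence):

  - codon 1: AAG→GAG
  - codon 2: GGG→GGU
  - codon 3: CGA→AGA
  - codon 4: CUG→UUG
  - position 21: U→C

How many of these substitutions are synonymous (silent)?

4

Codon 1: AAG (Lys) → GAG (Glu) — missense.
Codon 2: GGG (Gly) → GGU (Gly) — synonymous.
Codon 3: CGA (Arg) → AGA (Arg) — synonymous.
Codon 4: CUG (Leu) → UUG (Leu) — synonymous.
Codon 7: CCU (Pro) → CCC (Pro) — synonymous.
Synonymous: 4 of 5.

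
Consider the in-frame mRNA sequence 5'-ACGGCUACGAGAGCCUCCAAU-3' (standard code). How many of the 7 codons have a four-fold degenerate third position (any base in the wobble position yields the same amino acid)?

Codon 1 ACG (Thr): third position 4-fold.
Codon 2 GCU (Ala): third position 4-fold.
Codon 3 ACG (Thr): third position 4-fold.
Codon 4 AGA (Arg): third position 2-fold.
Codon 5 GCC (Ala): third position 4-fold.
Codon 6 UCC (Ser): third position 4-fold.
Codon 7 AAU (Asn): third position 2-fold.
Four-fold degenerate third positions: 5.

5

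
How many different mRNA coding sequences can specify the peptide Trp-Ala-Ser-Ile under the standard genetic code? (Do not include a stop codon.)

Trp: 1 codon.
Ala: 4 codons.
Ser: 6 codons.
Ile: 3 codons.
1 × 4 × 6 × 3 = 72.

72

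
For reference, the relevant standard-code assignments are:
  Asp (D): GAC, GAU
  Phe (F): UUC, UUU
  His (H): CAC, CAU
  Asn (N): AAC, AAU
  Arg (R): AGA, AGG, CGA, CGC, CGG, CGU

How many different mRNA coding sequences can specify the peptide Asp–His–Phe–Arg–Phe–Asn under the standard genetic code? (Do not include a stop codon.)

192

Asp: 2 codons.
His: 2 codons.
Phe: 2 codons.
Arg: 6 codons.
Phe: 2 codons.
Asn: 2 codons.
2 × 2 × 2 × 6 × 2 × 2 = 192.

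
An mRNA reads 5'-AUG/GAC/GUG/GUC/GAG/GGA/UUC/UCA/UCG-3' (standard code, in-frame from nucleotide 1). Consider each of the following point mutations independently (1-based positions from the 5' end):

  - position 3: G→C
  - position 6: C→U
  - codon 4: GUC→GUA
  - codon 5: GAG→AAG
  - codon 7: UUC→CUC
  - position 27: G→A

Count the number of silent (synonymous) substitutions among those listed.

Codon 1: AUG (Met) → AUC (Ile) — missense.
Codon 2: GAC (Asp) → GAU (Asp) — synonymous.
Codon 4: GUC (Val) → GUA (Val) — synonymous.
Codon 5: GAG (Glu) → AAG (Lys) — missense.
Codon 7: UUC (Phe) → CUC (Leu) — missense.
Codon 9: UCG (Ser) → UCA (Ser) — synonymous.
Synonymous: 3 of 6.

3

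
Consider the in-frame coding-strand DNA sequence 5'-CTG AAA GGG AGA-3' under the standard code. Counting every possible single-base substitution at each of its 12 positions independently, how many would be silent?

10

Codon 1 (CTG, Leu): 4 synonymous substitutions.
Codon 2 (AAA, Lys): 1 synonymous substitution.
Codon 3 (GGG, Gly): 3 synonymous substitutions.
Codon 4 (AGA, Arg): 2 synonymous substitutions.
Total: 4 + 1 + 3 + 2 = 10.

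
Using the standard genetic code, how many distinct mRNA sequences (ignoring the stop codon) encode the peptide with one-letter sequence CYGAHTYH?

Cys: 2 codons.
Tyr: 2 codons.
Gly: 4 codons.
Ala: 4 codons.
His: 2 codons.
Thr: 4 codons.
Tyr: 2 codons.
His: 2 codons.
2 × 2 × 4 × 4 × 2 × 4 × 2 × 2 = 2048.

2048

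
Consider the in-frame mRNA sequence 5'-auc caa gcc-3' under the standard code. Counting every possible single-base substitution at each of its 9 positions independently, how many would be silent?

Codon 1 (AUC, Ile): 2 synonymous substitutions.
Codon 2 (CAA, Gln): 1 synonymous substitution.
Codon 3 (GCC, Ala): 3 synonymous substitutions.
Total: 2 + 1 + 3 = 6.

6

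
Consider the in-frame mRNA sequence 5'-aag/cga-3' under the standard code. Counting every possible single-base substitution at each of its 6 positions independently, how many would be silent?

5

Codon 1 (AAG, Lys): 1 synonymous substitution.
Codon 2 (CGA, Arg): 4 synonymous substitutions.
Total: 1 + 4 = 5.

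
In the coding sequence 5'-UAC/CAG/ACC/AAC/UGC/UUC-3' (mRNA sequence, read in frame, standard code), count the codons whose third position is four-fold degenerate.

1

Codon 1 UAC (Tyr): third position 2-fold.
Codon 2 CAG (Gln): third position 2-fold.
Codon 3 ACC (Thr): third position 4-fold.
Codon 4 AAC (Asn): third position 2-fold.
Codon 5 UGC (Cys): third position 2-fold.
Codon 6 UUC (Phe): third position 2-fold.
Four-fold degenerate third positions: 1.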